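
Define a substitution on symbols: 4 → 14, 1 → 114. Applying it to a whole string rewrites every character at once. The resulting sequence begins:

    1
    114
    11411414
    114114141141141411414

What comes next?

Rewriting the 21 symbols of 114114141141141411414 one by one yields 114 114 14 114 114 14 114 14 114 114 14 114 114 14 114 14 114 114 14 114 14; concatenated:

1141141411411414114141141141411411414114141141141411414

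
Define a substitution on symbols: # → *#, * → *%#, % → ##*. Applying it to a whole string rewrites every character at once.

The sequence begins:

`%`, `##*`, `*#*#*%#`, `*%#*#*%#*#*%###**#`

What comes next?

φ(*%#*#*%#*#*%###**#) expands symbol-by-symbol to *%# ##* *# *%# *# *%# ##* *# *%# *# *%# ##* *# *# *# *%# *%# *#; joining the 18 pieces gives the next term.

*%###**#*%#*#*%###**#*%#*#*%###**#*#*#*%#*%#*#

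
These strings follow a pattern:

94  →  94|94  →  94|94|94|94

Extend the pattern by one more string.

94|94|94|94|94|94|94|94

Each string is two copies of the previous one joined by '|'.
One more doubling of 94|94|94|94 gives the answer.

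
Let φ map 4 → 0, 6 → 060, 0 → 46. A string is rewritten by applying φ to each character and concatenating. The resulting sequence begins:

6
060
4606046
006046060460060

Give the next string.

464606046006046060460060464606046

Applying the rule to each of the 15 symbols of 006046060460060 gives the pieces 46 46 060 46 0 060 46 060 46 0 060 46 46 060 46, which concatenate to the answer.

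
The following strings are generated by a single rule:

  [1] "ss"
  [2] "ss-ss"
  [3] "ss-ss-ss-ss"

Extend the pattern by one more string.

Each string is two copies of the previous one joined by '-'.
Doubling ss-ss-ss-ss with '-' between the halves:

ss-ss-ss-ss-ss-ss-ss-ss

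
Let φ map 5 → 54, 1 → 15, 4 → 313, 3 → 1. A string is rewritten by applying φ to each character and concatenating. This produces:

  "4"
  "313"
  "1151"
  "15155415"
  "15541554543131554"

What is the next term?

Applying the rule to each of the 17 symbols of 15541554543131554 gives the pieces 15 54 54 313 15 54 54 313 54 313 1 15 1 15 54 54 313, which concatenate to the answer.

155454313155454313543131151155454313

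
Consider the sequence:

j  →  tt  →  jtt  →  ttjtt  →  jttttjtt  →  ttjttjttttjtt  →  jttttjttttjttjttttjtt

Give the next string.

From term 3 onward, concatenate the second-to-last term with the last: j·tt = jtt, tt·jtt = ttjtt, …
Continuing: ttjttjttttjtt · jttttjttttjttjttttjtt gives term 8.

ttjttjttttjttjttttjttttjttjttttjtt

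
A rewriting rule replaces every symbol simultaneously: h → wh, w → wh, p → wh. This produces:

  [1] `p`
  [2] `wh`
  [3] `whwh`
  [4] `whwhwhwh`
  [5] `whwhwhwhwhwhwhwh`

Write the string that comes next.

Applying the rule to each of the 16 symbols of whwhwhwhwhwhwhwh gives the pieces wh wh wh wh wh wh wh wh wh wh wh wh wh wh wh wh, which concatenate to the answer.

whwhwhwhwhwhwhwhwhwhwhwhwhwhwhwh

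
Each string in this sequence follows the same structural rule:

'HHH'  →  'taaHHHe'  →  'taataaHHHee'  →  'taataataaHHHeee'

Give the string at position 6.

Each term wraps the previous one in taa on the left and e on the right.
From taataataaHHHeee, 2 further steps: taataataaHHHeee → taataataataaHHHeeee → (answer).

taataataataataaHHHeeeee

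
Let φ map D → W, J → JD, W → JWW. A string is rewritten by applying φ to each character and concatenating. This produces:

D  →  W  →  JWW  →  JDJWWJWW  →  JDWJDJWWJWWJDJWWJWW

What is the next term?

JDWJWWJDWJDJWWJWWJDJWWJWWJDWJDJWWJWWJDJWWJWW

Applying the rule to each of the 19 symbols of JDWJDJWWJWWJDJWWJWW gives the pieces JD W JWW JD W JD JWW JWW JD JWW JWW JD W JD JWW JWW JD JWW JWW, which concatenate to the answer.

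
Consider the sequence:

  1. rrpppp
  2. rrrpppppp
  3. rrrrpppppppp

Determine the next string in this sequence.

rrrrrpppppppppp

Each string has the form r^{n} p^{2n}, where the shown terms are n = 2, 3, 4.
At n = 5 the blocks have lengths 5, 10.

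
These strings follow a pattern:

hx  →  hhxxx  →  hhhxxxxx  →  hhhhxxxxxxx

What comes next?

hhhhhxxxxxxxxx

Each string has the form h^{n} x^{2n-1} (n = 1, 2, …).
For the next term, n = 5, so the run lengths are 5, 9.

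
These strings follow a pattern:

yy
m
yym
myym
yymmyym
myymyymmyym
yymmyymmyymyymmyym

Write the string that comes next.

myymyymmyymyymmyymmyymyymmyym

From term 3 onward, concatenate the second-to-last term with the last: yy·m = yym, m·yym = myym, …
Continuing: myymyymmyym · yymmyymmyymyymmyym gives term 8.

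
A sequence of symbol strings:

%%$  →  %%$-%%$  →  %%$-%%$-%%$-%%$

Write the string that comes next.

%%$-%%$-%%$-%%$-%%$-%%$-%%$-%%$

s(k+1) = s(k)·-·s(k) — each term doubles the last with '-' between the halves.
So the next term is two copies of %%$-%%$-%%$-%%$ with '-' between the halves.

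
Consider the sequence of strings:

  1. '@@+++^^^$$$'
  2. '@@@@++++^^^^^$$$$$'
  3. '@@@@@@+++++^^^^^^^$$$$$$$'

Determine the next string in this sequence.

Term n consists of 2n @'s, followed by n+2 +'s, followed by 2n+1 ^'s, followed by 2n+1 $'s (n = 1, 2, …).
Setting n = 4 gives 8, 6, 9, 9 characters in each block.

@@@@@@@@++++++^^^^^^^^^$$$$$$$$$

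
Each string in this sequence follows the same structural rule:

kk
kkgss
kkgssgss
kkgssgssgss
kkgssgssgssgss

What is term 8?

kkgssgssgssgssgssgssgss

Each term is the previous one with gss appended.
From kkgssgssgssgss, 3 further steps: kkgssgssgssgss → kkgssgssgssgssgss → kkgssgssgssgssgssgss → (answer).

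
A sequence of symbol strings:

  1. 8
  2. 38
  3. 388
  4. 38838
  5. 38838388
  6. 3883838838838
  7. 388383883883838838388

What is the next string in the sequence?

3883838838838388383883883838838838

From term 3 onward, concatenate the last term with the second-to-last: 38·8 = 388, 388·38 = 38838, …
Continuing: 388383883883838838388 · 3883838838838 gives term 8.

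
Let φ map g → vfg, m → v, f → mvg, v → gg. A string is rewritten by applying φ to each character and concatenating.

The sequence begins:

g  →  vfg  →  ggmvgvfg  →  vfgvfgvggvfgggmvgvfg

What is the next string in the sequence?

Applying the rule to each of the 20 symbols of vfgvfgvggvfgggmvgvfg gives the pieces gg mvg vfg gg mvg vfg gg vfg vfg gg mvg vfg vfg vfg v gg vfg gg mvg vfg, which concatenate to the answer.

ggmvgvfgggmvgvfgggvfgvfgggmvgvfgvfgvfgvggvfgggmvgvfg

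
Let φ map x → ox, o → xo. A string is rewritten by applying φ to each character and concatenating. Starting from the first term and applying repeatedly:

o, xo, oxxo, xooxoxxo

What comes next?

oxxoxooxxooxoxxo

Apply φ to xooxoxxo symbol by symbol: x→ox, o→xo, o→xo, x→ox, o→xo, x→ox, x→ox, o→xo; joined: ox xo xo ox xo ox ox xo.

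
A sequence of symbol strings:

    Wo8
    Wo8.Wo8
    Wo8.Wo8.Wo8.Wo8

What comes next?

Every step duplicates the string with '.' between the halves.
Doubling Wo8.Wo8.Wo8.Wo8 with '.' between the halves:

Wo8.Wo8.Wo8.Wo8.Wo8.Wo8.Wo8.Wo8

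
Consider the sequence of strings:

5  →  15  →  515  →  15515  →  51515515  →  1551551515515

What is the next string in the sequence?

Each term (from the third on) is the two preceding terms concatenated in order: term 3 = 5·15 = 515.
The next term joins 51515515 and 1551551515515.

515155151551551515515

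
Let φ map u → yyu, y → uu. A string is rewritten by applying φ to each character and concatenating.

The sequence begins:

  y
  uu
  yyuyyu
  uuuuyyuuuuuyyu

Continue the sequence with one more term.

Rewriting the 14 symbols of uuuuyyuuuuuyyu one by one yields yyu yyu yyu yyu uu uu yyu yyu yyu yyu yyu uu uu yyu; concatenated:

yyuyyuyyuyyuuuuuyyuyyuyyuyyuyyuuuuuyyu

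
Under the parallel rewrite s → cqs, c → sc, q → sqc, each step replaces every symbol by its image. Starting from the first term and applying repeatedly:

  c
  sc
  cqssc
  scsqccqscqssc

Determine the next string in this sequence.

Rewriting the 13 symbols of scsqccqscqssc one by one yields cqs sc cqs sqc sc sc sqc cqs sc sqc cqs cqs sc; concatenated:

cqssccqssqcscscsqccqsscsqccqscqssc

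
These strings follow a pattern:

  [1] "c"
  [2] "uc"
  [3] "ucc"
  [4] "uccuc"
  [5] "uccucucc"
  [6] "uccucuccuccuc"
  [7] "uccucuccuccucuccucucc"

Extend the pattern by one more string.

Each term (from the third on) is the previous term followed by the one before it: term 3 = uc·c = ucc.
So term 8 is uccucuccuccucuccucucc·uccucuccuccuc.

uccucuccuccucuccucuccuccucuccuccuc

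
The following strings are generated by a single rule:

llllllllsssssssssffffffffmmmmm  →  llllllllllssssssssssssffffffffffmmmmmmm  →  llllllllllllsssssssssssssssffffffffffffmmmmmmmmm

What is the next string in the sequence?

llllllllllllllssssssssssssssssssffffffffffffffmmmmmmmmmmm

Each string has the form l^{2n+2} s^{3n} f^{2n+2} m^{2n-1}, where the shown terms are n = 3, 4, 5.
At n = 6 the blocks have lengths 14, 18, 14, 11.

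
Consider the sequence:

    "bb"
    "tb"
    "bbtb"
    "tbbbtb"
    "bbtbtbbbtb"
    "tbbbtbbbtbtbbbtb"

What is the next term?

bbtbtbbbtbtbbbtbbbtbtbbbtb

This is a Fibonacci-style word recurrence s(k) = s(k−2)·s(k−1): e.g. bb·tb = bbtb.
Continuing: bbtbtbbbtb · tbbbtbbbtbtbbbtb gives term 7.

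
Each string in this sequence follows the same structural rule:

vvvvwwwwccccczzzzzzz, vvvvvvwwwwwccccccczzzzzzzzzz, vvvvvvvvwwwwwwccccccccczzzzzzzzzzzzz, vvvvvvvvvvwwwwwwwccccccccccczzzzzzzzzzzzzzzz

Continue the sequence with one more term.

vvvvvvvvvvvvwwwwwwwwccccccccccccczzzzzzzzzzzzzzzzzzz

Term n consists of 2n v's, followed by n+2 w's, followed by 2n+1 c's, followed by 3n+1 z's, where the shown terms are n = 2, 3, 4, 5.
Setting n = 6 gives 12, 8, 13, 19 characters in each block.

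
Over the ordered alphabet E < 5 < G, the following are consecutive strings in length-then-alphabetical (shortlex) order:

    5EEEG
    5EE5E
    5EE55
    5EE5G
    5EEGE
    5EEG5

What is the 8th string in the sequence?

Advancing 2 positions from 5EEG5 through 5EEG5 → 5EEGG reaches term 8.

5E5EE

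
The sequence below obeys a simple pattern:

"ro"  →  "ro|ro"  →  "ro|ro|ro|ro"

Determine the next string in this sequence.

s(k+1) = s(k)·|·s(k) — each term doubles the last with '|' between the halves.
One more doubling of ro|ro|ro|ro gives the answer.

ro|ro|ro|ro|ro|ro|ro|ro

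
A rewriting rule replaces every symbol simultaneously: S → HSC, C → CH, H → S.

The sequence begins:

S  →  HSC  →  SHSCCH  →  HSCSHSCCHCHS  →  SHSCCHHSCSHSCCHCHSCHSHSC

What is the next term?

Replace each of the 24 characters of SHSCCHHSCSHSCCHCHSCHSHSC in place — HSC S HSC CH CH S S HSC CH HSC S HSC CH CH S CH S HSC CH S HSC S HSC CH — and concatenate.

HSCSHSCCHCHSSHSCCHHSCSHSCCHCHSCHSHSCCHSHSCSHSCCH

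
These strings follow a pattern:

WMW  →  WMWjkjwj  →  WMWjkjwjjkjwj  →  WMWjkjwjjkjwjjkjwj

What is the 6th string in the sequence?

Each term is the previous one with jkjwj appended.
From WMWjkjwjjkjwjjkjwj, 2 further steps: WMWjkjwjjkjwjjkjwj → WMWjkjwjjkjwjjkjwjjkjwj → (answer).

WMWjkjwjjkjwjjkjwjjkjwjjkjwj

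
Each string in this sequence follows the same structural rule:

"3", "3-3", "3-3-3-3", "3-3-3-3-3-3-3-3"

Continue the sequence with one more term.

Each string is two copies of the previous one joined by '-'.
So the next term is two copies of 3-3-3-3-3-3-3-3 with '-' between the halves.

3-3-3-3-3-3-3-3-3-3-3-3-3-3-3-3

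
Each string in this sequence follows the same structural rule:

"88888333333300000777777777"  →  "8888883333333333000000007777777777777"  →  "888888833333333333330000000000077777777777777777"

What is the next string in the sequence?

88888888333333333333333300000000000000777777777777777777777

The n-th term is n+3 8's then 3n+1 3's then 3n-1 0's then 4n+1 7's, where the shown terms are n = 2, 3, 4.
At n = 5 the blocks have lengths 8, 16, 14, 21.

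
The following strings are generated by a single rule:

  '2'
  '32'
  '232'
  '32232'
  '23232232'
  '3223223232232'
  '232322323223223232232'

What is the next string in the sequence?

3223223232232232322323223223232232

This is a Fibonacci-style word recurrence s(k) = s(k−2)·s(k−1): e.g. 2·32 = 232.
Continuing: 3223223232232 · 232322323223223232232 gives term 8.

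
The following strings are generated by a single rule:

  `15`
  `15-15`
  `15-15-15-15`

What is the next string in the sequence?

Every step duplicates the string with '-' between the halves.
Doubling 15-15-15-15 with '-' between the halves:

15-15-15-15-15-15-15-15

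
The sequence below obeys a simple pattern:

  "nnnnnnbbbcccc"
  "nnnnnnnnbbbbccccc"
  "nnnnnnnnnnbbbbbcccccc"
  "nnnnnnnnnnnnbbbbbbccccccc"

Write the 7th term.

nnnnnnnnnnnnnnnnnnbbbbbbbbbcccccccccc

Reading off run lengths: n runs 6, 8, 10, 12; b runs 3, 4, 5, 6; c runs 4, 5, 6, 7 — each is linear in n, where the shown terms are n = 3, 4, 5, 6.
At n = 9 the blocks have lengths 18, 9, 10.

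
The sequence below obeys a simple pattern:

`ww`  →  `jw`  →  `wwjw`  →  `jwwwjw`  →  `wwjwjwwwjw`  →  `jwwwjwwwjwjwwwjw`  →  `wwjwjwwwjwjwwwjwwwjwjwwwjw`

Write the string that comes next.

jwwwjwwwjwjwwwjwwwjwjwwwjwjwwwjwwwjwjwwwjw

From term 3 onward, concatenate the second-to-last term with the last: ww·jw = wwjw, jw·wwjw = jwwwjw, …
Continuing: jwwwjwwwjwjwwwjw · wwjwjwwwjwjwwwjwwwjwjwwwjw gives term 8.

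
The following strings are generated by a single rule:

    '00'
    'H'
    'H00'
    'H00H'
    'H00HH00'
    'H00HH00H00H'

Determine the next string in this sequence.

H00HH00H00HH00HH00

From term 3 onward, concatenate the last term with the second-to-last: H·00 = H00, H00·H = H00H, …
Continuing: H00HH00H00H · H00HH00 gives term 7.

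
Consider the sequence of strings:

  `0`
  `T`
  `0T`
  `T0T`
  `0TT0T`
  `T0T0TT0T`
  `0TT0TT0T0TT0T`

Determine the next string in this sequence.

T0T0TT0T0TT0TT0T0TT0T

This is a Fibonacci-style word recurrence s(k) = s(k−2)·s(k−1): e.g. 0·T = 0T.
So term 8 is T0T0TT0T·0TT0TT0T0TT0T.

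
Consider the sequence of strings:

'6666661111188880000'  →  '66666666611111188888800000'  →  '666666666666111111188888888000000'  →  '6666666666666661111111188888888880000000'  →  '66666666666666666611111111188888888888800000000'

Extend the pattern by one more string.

666666666666666666666111111111188888888888888000000000

The n-th term is 3n 6's then n+3 1's then 2n 8's then n+2 0's, where the shown terms are n = 2, 3, 4, 5, 6.
At n = 7 the blocks have lengths 21, 10, 14, 9.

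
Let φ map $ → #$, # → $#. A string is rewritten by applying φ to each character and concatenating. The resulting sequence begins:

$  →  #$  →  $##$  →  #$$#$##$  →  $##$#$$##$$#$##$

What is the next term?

#$$#$##$$##$#$$#$##$#$$##$$#$##$

Replace each of the 16 characters of $##$#$$##$$#$##$ in place — #$ $# $# #$ $# #$ #$ $# $# #$ #$ $# #$ $# $# #$ — and concatenate.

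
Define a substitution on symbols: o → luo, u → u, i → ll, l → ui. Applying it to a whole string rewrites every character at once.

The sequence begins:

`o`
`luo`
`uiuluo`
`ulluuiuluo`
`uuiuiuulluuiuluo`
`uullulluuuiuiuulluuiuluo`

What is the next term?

Applying the rule to each of the 24 symbols of uullulluuuiuiuulluuiuluo gives the pieces u u ui ui u ui ui u u u ll u ll u u ui ui u u ll u ui u luo, which concatenate to the answer.

uuuiuiuuiuiuuullulluuuiuiuulluuiuluo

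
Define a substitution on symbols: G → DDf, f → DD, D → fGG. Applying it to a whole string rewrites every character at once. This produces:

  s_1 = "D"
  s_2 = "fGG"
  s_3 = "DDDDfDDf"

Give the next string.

fGGfGGfGGfGGDDfGGfGGDD

Rewriting each symbol of DDDDfDDf: D→fGG, D→fGG, D→fGG, D→fGG, f→DD, D→fGG, D→fGG, f→DD, which concatenates to fGG fGG fGG fGG DD fGG fGG DD.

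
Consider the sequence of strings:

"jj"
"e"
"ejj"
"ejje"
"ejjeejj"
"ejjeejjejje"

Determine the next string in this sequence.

This is a Fibonacci-style word recurrence s(k) = s(k−1)·s(k−2): e.g. e·jj = ejj.
So term 7 is ejjeejjejje·ejjeejj.

ejjeejjejjeejjeejj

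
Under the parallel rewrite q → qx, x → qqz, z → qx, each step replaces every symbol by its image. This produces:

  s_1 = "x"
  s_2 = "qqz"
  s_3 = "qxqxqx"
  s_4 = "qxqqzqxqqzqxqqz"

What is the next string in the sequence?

qxqqzqxqxqxqxqqzqxqxqxqxqqzqxqxqx

Replace each of the 15 characters of qxqqzqxqqzqxqqz in place — qx qqz qx qx qx qx qqz qx qx qx qx qqz qx qx qx — and concatenate.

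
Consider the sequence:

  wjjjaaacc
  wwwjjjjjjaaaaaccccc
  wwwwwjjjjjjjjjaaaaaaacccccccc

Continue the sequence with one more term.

Reading off run lengths: w runs 1, 3, 5; j runs 3, 6, 9; a runs 3, 5, 7; c runs 2, 5, 8 — each is linear in n (n = 1, 2, …).
Setting n = 4 gives 7, 12, 9, 11 characters in each block.

wwwwwwwjjjjjjjjjjjjaaaaaaaaaccccccccccc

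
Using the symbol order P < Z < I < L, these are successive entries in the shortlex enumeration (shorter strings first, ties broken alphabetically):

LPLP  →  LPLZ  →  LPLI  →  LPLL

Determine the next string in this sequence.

Treat LPLL as a base-4 numeral over the given alphabet and add one, carrying through any trailing L's.

LZPP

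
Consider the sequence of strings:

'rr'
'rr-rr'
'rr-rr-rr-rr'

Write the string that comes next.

rr-rr-rr-rr-rr-rr-rr-rr

Each string is two copies of the previous one joined by '-'.
So the next term is two copies of rr-rr-rr-rr with '-' between the halves.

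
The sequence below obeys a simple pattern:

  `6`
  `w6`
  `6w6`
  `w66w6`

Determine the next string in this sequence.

6w6w66w6

Each term (from the third on) is the two preceding terms concatenated in order: term 3 = 6·w6 = 6w6.
So term 5 is 6w6·w66w6.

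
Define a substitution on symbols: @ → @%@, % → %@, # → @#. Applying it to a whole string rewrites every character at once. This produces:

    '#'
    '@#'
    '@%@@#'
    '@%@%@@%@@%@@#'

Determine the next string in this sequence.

@%@%@@%@%@@%@@%@%@@%@@%@%@@%@@%@@#

φ(@%@%@@%@@%@@#) expands symbol-by-symbol to @%@ %@ @%@ %@ @%@ @%@ %@ @%@ @%@ %@ @%@ @%@ @#; joining the 13 pieces gives the next term.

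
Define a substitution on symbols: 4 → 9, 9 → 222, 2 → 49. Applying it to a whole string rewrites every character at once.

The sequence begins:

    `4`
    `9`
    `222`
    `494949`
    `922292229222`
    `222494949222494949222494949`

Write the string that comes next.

494949922292229222494949922292229222494949922292229222

Applying the rule to each of the 27 symbols of 222494949222494949222494949 gives the pieces 49 49 49 9 222 9 222 9 222 49 49 49 9 222 9 222 9 222 49 49 49 9 222 9 222 9 222, which concatenate to the answer.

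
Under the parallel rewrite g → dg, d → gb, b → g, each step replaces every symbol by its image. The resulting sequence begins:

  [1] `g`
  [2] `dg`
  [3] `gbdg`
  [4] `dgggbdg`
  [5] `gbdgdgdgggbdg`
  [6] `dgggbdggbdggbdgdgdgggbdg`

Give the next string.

Applying the rule to each of the 24 symbols of dgggbdggbdggbdgdgdgggbdg gives the pieces gb dg dg dg g gb dg dg g gb dg dg g gb dg gb dg gb dg dg dg g gb dg, which concatenate to the answer.

gbdgdgdgggbdgdgggbdgdgggbdggbdggbdgdgdgggbdg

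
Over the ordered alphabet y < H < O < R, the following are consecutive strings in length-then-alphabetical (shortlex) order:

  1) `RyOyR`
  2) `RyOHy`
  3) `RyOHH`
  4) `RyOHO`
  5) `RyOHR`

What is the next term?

RyOOy

Find the rightmost character of RyOHR below R, bump it to the next letter, and reset everything to its right to y.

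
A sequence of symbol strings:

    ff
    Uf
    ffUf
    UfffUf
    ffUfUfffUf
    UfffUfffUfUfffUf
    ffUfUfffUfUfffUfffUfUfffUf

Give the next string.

From term 3 onward, concatenate the second-to-last term with the last: ff·Uf = ffUf, Uf·ffUf = UfffUf, …
Continuing: UfffUfffUfUfffUf · ffUfUfffUfUfffUfffUfUfffUf gives term 8.

UfffUfffUfUfffUfffUfUfffUfUfffUfffUfUfffUf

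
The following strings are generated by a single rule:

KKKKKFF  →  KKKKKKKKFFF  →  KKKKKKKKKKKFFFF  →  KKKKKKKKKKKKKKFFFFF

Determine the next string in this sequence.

Term n consists of 3n+2 K's, followed by n+1 F's (n = 1, 2, …).
Setting n = 5 gives 17, 6 characters in each block.

KKKKKKKKKKKKKKKKKFFFFFF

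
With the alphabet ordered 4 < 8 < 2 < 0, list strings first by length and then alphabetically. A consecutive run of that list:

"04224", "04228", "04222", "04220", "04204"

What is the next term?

The successor of 04204 increments the rightmost position that isn't already 0 and resets every position after it to 4.

04208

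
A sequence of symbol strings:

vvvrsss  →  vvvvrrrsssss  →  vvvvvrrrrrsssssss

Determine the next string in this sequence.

vvvvvvrrrrrrrsssssssss

Each string has the form v^{n+2} r^{2n-1} s^{2n+1} (n = 1, 2, …).
At n = 4 the blocks have lengths 6, 7, 9.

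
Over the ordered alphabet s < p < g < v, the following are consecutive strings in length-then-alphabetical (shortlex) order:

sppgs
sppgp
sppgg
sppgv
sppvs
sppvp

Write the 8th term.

Stepping forward 2 times from sppvp: sppvp → sppvg, then the target.

sppvv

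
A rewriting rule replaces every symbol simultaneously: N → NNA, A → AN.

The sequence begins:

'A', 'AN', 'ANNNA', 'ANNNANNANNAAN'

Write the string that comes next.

ANNNANNANNAANNNANNAANNNANNAANANNNA

φ(ANNNANNANNAAN) expands symbol-by-symbol to AN NNA NNA NNA AN NNA NNA AN NNA NNA AN AN NNA; joining the 13 pieces gives the next term.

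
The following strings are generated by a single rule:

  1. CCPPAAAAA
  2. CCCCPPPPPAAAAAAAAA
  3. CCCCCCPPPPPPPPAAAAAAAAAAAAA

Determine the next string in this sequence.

CCCCCCCCPPPPPPPPPPPAAAAAAAAAAAAAAAAA

The n-th term is 2n C's then 3n-1 P's then 4n+1 A's (n = 1, 2, …).
At n = 4 the blocks have lengths 8, 11, 17.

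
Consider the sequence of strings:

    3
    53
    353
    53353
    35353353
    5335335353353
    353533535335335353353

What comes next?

5335335353353353533535335335353353

This is a Fibonacci-style word recurrence s(k) = s(k−2)·s(k−1): e.g. 3·53 = 353.
So term 8 is 5335335353353·353533535335335353353.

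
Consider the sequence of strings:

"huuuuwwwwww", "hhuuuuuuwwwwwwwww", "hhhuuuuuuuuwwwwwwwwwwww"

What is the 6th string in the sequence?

Term n consists of n-1 h's, followed by 2n u's, followed by 3n w's, where the shown terms are n = 2, 3, 4.
Setting n = 7 gives 6, 14, 21 characters in each block.

hhhhhhuuuuuuuuuuuuuuwwwwwwwwwwwwwwwwwwwww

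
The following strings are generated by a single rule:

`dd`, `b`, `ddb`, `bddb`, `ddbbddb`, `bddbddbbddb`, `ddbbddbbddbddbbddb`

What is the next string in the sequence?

bddbddbbddbddbbddbbddbddbbddb

From term 3 onward, concatenate the second-to-last term with the last: dd·b = ddb, b·ddb = bddb, …
So term 8 is bddbddbbddb·ddbbddbbddbddbbddb.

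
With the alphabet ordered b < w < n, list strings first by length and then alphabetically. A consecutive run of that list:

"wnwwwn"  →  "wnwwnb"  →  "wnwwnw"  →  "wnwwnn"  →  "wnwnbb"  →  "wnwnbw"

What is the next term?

Find the rightmost character of wnwnbw below n, bump it to the next letter, and reset everything to its right to b.

wnwnbn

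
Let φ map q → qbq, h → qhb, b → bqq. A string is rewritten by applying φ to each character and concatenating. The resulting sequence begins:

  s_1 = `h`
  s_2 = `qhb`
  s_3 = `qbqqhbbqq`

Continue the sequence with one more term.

qbqbqqqbqqbqqhbbqqbqqqbqqbq

Rewriting each symbol of qbqqhbbqq: q→qbq, b→bqq, q→qbq, q→qbq, h→qhb, b→bqq, b→bqq, q→qbq, q→qbq, which concatenates to qbq bqq qbq qbq qhb bqq bqq qbq qbq.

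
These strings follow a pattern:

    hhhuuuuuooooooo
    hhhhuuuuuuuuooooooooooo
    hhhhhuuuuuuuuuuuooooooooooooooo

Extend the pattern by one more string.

The n-th term is n+2 h's then 3n+2 u's then 4n+3 o's (n = 1, 2, …).
For the next term, n = 4, so the run lengths are 6, 14, 19.

hhhhhhuuuuuuuuuuuuuuooooooooooooooooooo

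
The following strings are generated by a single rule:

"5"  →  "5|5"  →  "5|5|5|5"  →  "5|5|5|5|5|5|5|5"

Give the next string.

s(k+1) = s(k)·|·s(k) — each term doubles the last with '|' between the halves.
Doubling 5|5|5|5|5|5|5|5 with '|' between the halves:

5|5|5|5|5|5|5|5|5|5|5|5|5|5|5|5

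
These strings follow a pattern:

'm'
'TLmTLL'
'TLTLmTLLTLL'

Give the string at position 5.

TLTLTLTLmTLLTLLTLLTLL

Each term wraps the previous one in TL on the left and TLL on the right.
From TLTLmTLLTLL, 2 further steps: TLTLmTLLTLL → TLTLTLmTLLTLLTLL → (answer).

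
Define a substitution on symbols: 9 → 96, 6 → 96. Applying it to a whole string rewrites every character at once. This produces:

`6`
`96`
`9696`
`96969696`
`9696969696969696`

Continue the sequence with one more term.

Rewriting the 16 symbols of 9696969696969696 one by one yields 96 96 96 96 96 96 96 96 96 96 96 96 96 96 96 96; concatenated:

96969696969696969696969696969696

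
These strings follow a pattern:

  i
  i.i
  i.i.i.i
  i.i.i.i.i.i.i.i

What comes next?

Every step duplicates the string with '.' between the halves.
Doubling i.i.i.i.i.i.i.i with '.' between the halves:

i.i.i.i.i.i.i.i.i.i.i.i.i.i.i.i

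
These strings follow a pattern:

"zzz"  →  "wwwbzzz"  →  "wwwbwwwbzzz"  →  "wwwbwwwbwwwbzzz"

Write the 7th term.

The strings grow by a fixed prefix wwwb each time.
From wwwbwwwbwwwbzzz, 3 further steps: wwwbwwwbwwwbzzz → wwwbwwwbwwwbwwwbzzz → wwwbwwwbwwwbwwwbwwwbzzz → (answer).

wwwbwwwbwwwbwwwbwwwbwwwbzzz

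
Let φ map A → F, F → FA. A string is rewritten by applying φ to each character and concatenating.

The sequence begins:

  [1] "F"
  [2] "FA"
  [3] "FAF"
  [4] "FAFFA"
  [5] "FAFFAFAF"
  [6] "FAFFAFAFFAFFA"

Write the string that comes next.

Rewriting the 13 symbols of FAFFAFAFFAFFA one by one yields FA F FA FA F FA F FA FA F FA FA F; concatenated:

FAFFAFAFFAFFAFAFFAFAF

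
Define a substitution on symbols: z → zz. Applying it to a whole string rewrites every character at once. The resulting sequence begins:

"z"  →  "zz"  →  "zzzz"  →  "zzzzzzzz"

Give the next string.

zzzzzzzzzzzzzzzz

Expanding zzzzzzzz: z→zz, z→zz, z→zz, z→zz, z→zz, z→zz, z→zz, z→zz. Concatenated: zz zz zz zz zz zz zz zz.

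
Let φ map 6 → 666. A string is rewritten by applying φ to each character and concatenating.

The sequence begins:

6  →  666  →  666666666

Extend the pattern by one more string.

666666666666666666666666666

Apply φ to 666666666 symbol by symbol: 6→666, 6→666, 6→666, 6→666, 6→666, 6→666, 6→666, 6→666, 6→666; joined: 666 666 666 666 666 666 666 666 666.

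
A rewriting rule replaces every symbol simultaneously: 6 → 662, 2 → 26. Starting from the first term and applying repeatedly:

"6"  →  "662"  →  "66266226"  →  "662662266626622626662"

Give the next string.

Replace each of the 21 characters of 662662266626622626662 in place — 662 662 26 662 662 26 26 662 662 662 26 662 662 26 26 662 26 662 662 662 26 — and concatenate.

6626622666266226266626626622666266226266622666266266226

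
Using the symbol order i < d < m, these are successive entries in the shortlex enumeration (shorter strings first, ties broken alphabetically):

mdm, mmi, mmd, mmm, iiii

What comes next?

iiid

Treat iiii as a base-3 numeral over the given alphabet and add one, carrying through any trailing m's.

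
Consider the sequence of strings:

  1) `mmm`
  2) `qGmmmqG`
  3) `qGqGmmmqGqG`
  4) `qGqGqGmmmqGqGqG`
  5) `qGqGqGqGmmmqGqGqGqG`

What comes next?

qGqGqGqGqGmmmqGqGqGqGqG

s(k+1) = qG·s(k)·qG, so each term gains qG as a prefix and qG as a suffix.
So the next term is qG·qGqGqGqGmmmqGqGqGqG·qG.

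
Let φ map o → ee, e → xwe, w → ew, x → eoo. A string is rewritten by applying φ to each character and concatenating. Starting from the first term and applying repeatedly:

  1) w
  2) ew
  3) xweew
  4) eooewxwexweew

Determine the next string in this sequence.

xweeeeexweeweooewxweeooewxwexweew

Replace each of the 13 characters of eooewxwexweew in place — xwe ee ee xwe ew eoo ew xwe eoo ew xwe xwe ew — and concatenate.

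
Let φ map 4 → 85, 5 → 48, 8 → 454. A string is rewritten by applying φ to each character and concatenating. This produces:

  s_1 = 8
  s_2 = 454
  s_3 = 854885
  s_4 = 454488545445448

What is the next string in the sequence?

Applying the rule to each of the 15 symbols of 454488545445448 gives the pieces 85 48 85 85 454 454 48 85 48 85 85 48 85 85 454, which concatenate to the answer.

854885854544544885488585488585454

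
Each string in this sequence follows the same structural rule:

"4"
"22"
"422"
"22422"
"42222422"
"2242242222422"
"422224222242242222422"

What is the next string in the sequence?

Each term (from the third on) is the two preceding terms concatenated in order: term 3 = 4·22 = 422.
So term 8 is 2242242222422·422224222242242222422.

2242242222422422224222242242222422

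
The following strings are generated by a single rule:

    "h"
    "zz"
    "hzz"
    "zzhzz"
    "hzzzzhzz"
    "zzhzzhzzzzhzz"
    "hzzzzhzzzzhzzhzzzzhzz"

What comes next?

zzhzzhzzzzhzzhzzzzhzzzzhzzhzzzzhzz

From term 3 onward, concatenate the second-to-last term with the last: h·zz = hzz, zz·hzz = zzhzz, …
So term 8 is zzhzzhzzzzhzz·hzzzzhzzzzhzzhzzzzhzz.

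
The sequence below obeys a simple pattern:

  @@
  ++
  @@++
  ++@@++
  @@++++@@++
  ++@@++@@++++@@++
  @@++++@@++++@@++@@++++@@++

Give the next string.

++@@++@@++++@@++@@++++@@++++@@++@@++++@@++

This is a Fibonacci-style word recurrence s(k) = s(k−2)·s(k−1): e.g. @@·++ = @@++.
So term 8 is ++@@++@@++++@@++·@@++++@@++++@@++@@++++@@++.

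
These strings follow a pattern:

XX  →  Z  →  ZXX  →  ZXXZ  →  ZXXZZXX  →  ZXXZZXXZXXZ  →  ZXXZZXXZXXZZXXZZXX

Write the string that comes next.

Each term (from the third on) is the previous term followed by the one before it: term 3 = Z·XX = ZXX.
So term 8 is ZXXZZXXZXXZZXXZZXX·ZXXZZXXZXXZ.

ZXXZZXXZXXZZXXZZXXZXXZZXXZXXZ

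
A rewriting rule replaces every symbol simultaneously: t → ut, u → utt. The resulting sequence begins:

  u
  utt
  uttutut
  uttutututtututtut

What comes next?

Replace each of the 17 characters of uttutututtututtut in place — utt ut ut utt ut utt ut utt ut ut utt ut utt ut ut utt ut — and concatenate.

uttutututtututtututtutututtututtutututtut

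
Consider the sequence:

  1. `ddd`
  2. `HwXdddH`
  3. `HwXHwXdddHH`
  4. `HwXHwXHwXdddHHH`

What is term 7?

s(k+1) = HwX·s(k)·H, so each term gains HwX as a prefix and H as a suffix.
From HwXHwXHwXdddHHH, 3 further steps: HwXHwXHwXdddHHH → HwXHwXHwXHwXdddHHHH → HwXHwXHwXHwXHwXdddHHHHH → (answer).

HwXHwXHwXHwXHwXHwXdddHHHHHH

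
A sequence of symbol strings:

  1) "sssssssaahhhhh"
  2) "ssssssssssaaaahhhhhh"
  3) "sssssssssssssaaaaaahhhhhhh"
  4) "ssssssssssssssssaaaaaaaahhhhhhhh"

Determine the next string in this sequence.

Reading off run lengths: s runs 7, 10, 13, 16; a runs 2, 4, 6, 8; h runs 5, 6, 7, 8 — each is linear in n, where the shown terms are n = 2, 3, 4, 5.
Setting n = 6 gives 19, 10, 9 characters in each block.

sssssssssssssssssssaaaaaaaaaahhhhhhhhh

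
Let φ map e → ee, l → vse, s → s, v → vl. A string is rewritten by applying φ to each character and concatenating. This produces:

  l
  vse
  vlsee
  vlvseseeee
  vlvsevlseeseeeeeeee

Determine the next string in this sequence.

vlvsevlseevlvseseeeeseeeeeeeeeeeeeeee

Replace each of the 19 characters of vlvsevlseeseeeeeeee in place — vl vse vl s ee vl vse s ee ee s ee ee ee ee ee ee ee ee — and concatenate.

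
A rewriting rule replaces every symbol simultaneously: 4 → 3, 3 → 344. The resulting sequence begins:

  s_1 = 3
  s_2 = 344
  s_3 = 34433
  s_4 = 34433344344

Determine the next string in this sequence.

344333443443443334433

Rewriting each symbol of 34433344344: 3→344, 4→3, 4→3, 3→344, 3→344, 3→344, 4→3, 4→3, 3→344, 4→3, 4→3, which concatenates to 344 3 3 344 344 344 3 3 344 3 3.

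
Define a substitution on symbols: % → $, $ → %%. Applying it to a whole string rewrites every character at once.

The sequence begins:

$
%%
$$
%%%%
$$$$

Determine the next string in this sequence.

%%%%%%%%

Rewriting each symbol of $$$$: $→%%, $→%%, $→%%, $→%%, which concatenates to %% %% %% %%.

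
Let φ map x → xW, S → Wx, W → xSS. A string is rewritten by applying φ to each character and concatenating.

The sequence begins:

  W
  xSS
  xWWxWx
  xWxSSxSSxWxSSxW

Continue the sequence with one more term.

φ(xWxSSxSSxWxSSxW) expands symbol-by-symbol to xW xSS xW Wx Wx xW Wx Wx xW xSS xW Wx Wx xW xSS; joining the 15 pieces gives the next term.

xWxSSxWWxWxxWWxWxxWxSSxWWxWxxWxSS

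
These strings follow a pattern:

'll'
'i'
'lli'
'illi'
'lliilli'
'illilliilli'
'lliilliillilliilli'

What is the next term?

illilliillilliilliillilliilli

From term 3 onward, concatenate the second-to-last term with the last: ll·i = lli, i·lli = illi, …
The next term joins illilliilli and lliilliillilliilli.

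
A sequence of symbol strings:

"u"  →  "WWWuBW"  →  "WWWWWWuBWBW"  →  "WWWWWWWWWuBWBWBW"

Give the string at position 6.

WWWWWWWWWWWWWWWuBWBWBWBWBW

Each term wraps the previous one in WWW on the left and BW on the right.
From WWWWWWWWWuBWBWBW, 2 further steps: WWWWWWWWWuBWBWBW → WWWWWWWWWWWWuBWBWBWBW → (answer).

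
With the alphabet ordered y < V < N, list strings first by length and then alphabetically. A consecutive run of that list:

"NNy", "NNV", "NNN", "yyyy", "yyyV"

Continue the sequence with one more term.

The successor of yyyV increments the rightmost position that isn't already N and resets every position after it to y.

yyyN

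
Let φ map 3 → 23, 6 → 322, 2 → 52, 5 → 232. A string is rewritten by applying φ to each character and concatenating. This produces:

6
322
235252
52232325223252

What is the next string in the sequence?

2325252235223522325252235223252

φ(52232325223252) expands symbol-by-symbol to 232 52 52 23 52 23 52 232 52 52 23 52 232 52; joining the 14 pieces gives the next term.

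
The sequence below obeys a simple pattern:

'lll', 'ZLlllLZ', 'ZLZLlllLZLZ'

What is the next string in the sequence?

Each term wraps the previous one in ZL on the left and LZ on the right.
One more step from ZLZLlllLZLZ gives the answer.

ZLZLZLlllLZLZLZ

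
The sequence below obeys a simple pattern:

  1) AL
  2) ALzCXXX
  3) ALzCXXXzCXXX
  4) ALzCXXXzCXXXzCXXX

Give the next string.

Every step adds zCXXX to the end: s(k+1) = s(k)·zCXXX.
One more step from ALzCXXXzCXXXzCXXX gives the answer.

ALzCXXXzCXXXzCXXXzCXXX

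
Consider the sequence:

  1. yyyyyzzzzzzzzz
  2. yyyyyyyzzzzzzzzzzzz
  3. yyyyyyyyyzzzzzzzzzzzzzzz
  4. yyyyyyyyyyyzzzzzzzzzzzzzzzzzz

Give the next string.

Reading off run lengths: y runs 5, 7, 9, 11; z runs 9, 12, 15, 18 — each is linear in n, where the shown terms are n = 3, 4, 5, 6.
For the next term, n = 7, so the run lengths are 13, 21.

yyyyyyyyyyyyyzzzzzzzzzzzzzzzzzzzzz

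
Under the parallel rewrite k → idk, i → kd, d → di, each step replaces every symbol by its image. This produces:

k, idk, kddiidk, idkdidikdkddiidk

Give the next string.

kddiidkdikddikdidkdiidkdidikdkddiidk

φ(idkdidikdkddiidk) expands symbol-by-symbol to kd di idk di kd di kd idk di idk di di kd kd di idk; joining the 16 pieces gives the next term.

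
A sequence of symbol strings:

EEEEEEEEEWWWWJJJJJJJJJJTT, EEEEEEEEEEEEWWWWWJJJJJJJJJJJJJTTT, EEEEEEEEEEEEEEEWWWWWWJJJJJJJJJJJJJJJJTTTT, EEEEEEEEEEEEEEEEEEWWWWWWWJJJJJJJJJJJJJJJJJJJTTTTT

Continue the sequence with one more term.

EEEEEEEEEEEEEEEEEEEEEWWWWWWWWJJJJJJJJJJJJJJJJJJJJJJTTTTTT

Each string has the form E^{3n} W^{n+1} J^{3n+1} T^{n-1}, where the shown terms are n = 3, 4, 5, 6.
For the next term, n = 7, so the run lengths are 21, 8, 22, 6.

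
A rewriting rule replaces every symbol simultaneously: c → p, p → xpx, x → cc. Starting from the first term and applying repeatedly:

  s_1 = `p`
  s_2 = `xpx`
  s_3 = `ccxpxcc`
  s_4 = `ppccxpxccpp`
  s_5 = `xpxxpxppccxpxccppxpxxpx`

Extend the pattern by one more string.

ccxpxccccxpxccxpxxpxppccxpxccppxpxxpxccxpxccccxpxcc

Applying the rule to each of the 23 symbols of xpxxpxppccxpxccppxpxxpx gives the pieces cc xpx cc cc xpx cc xpx xpx p p cc xpx cc p p xpx xpx cc xpx cc cc xpx cc, which concatenate to the answer.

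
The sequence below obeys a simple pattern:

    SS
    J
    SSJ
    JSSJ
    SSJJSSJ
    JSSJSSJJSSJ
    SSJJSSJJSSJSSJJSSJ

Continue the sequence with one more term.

JSSJSSJJSSJSSJJSSJJSSJSSJJSSJ

This is a Fibonacci-style word recurrence s(k) = s(k−2)·s(k−1): e.g. SS·J = SSJ.
So term 8 is JSSJSSJJSSJ·SSJJSSJJSSJSSJJSSJ.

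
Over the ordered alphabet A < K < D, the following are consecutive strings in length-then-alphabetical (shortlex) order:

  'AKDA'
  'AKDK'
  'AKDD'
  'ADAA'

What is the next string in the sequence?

The successor of ADAA increments the rightmost position that isn't already D and resets every position after it to A.

ADAK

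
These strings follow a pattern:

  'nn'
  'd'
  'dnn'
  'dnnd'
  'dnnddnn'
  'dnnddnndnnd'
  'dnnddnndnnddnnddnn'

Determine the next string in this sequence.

Each term (from the third on) is the previous term followed by the one before it: term 3 = d·nn = dnn.
The next term joins dnnddnndnnddnnddnn and dnnddnndnnd.

dnnddnndnnddnnddnndnnddnndnnd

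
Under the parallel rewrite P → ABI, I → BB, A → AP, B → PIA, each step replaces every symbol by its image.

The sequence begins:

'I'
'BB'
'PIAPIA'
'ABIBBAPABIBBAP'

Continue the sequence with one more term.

APPIABBPIAPIAAPABIAPPIABBPIAPIAAPABI

φ(ABIBBAPABIBBAP) expands symbol-by-symbol to AP PIA BB PIA PIA AP ABI AP PIA BB PIA PIA AP ABI; joining the 14 pieces gives the next term.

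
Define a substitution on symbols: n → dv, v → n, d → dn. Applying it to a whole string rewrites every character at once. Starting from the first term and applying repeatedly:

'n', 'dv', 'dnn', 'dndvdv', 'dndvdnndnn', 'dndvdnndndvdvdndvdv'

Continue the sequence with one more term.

dndvdnndndvdvdndvdnndnndndvdnndnn

Replace each of the 19 characters of dndvdnndndvdvdndvdv in place — dn dv dn n dn dv dv dn dv dn n dn n dn dv dn n dn n — and concatenate.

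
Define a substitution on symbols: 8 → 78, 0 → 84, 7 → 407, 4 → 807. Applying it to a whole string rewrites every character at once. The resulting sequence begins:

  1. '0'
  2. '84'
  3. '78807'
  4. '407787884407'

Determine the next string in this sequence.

Expanding 407787884407: 4→807, 0→84, 7→407, 7→407, 8→78, 7→407, 8→78, 8→78, 4→807, 4→807, 0→84, 7→407. Concatenated: 807 84 407 407 78 407 78 78 807 807 84 407.

8078440740778407787880780784407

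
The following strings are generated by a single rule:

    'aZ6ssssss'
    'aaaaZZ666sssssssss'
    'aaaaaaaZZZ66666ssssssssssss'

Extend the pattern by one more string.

Reading off run lengths: a runs 1, 4, 7; Z runs 1, 2, 3; 6 runs 1, 3, 5; s runs 6, 9, 12 — each is linear in n (n = 1, 2, …).
For the next term, n = 4, so the run lengths are 10, 4, 7, 15.

aaaaaaaaaaZZZZ6666666sssssssssssssss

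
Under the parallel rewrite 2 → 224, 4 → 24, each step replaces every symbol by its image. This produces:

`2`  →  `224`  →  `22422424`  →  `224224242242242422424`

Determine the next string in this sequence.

Rewriting the 21 symbols of 224224242242242422424 one by one yields 224 224 24 224 224 24 224 24 224 224 24 224 224 24 224 24 224 224 24 224 24; concatenated:

2242242422422424224242242242422422424224242242242422424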